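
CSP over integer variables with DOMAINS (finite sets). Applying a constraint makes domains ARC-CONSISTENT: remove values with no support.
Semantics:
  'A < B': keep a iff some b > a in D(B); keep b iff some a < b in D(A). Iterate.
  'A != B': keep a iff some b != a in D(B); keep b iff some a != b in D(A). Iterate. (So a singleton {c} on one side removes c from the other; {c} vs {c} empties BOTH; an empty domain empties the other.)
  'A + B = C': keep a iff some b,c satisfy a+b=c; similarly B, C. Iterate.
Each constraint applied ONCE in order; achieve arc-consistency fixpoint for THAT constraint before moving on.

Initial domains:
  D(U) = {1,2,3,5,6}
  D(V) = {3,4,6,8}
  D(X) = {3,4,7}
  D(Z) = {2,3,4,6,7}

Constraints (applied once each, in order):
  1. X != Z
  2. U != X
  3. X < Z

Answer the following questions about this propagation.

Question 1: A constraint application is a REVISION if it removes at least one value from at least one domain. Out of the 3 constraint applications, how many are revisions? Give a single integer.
Answer: 1

Derivation:
Constraint 1 (X != Z) on D(X)={3,4,7} D(Z)={2,3,4,6,7}: no change => not a revision
Constraint 2 (U != X) on D(U)={1,2,3,5,6} D(X)={3,4,7}: no change => not a revision
Constraint 3 (X < Z) on D(X)={3,4,7} D(Z)={2,3,4,6,7}: X {3,4,7}->{3,4}; Z {2,3,4,6,7}->{4,6,7} => REVISION
Total revisions = 1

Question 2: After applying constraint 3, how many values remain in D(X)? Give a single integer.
Constraint 1 (X != Z) on D(X)={3,4,7} D(Z)={2,3,4,6,7}: no change
Constraint 2 (U != X) on D(U)={1,2,3,5,6} D(X)={3,4,7}: no change
Constraint 3 (X < Z) on D(X)={3,4,7} D(Z)={2,3,4,6,7}: X {3,4,7}->{3,4}; Z {2,3,4,6,7}->{4,6,7}
So after constraint 3: D(X)={3,4}, size = 2

Answer: 2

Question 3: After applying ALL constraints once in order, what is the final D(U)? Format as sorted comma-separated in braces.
Answer: {1,2,3,5,6}

Derivation:
Constraint 1 (X != Z) on D(X)={3,4,7} D(Z)={2,3,4,6,7}: no change
Constraint 2 (U != X) on D(U)={1,2,3,5,6} D(X)={3,4,7}: no change
Constraint 3 (X < Z) on D(X)={3,4,7} D(Z)={2,3,4,6,7}: X {3,4,7}->{3,4}; Z {2,3,4,6,7}->{4,6,7}
So after all 3 constraints: D(U) = {1,2,3,5,6}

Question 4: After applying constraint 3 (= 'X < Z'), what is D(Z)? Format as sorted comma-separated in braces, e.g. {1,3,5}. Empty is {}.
Answer: {4,6,7}

Derivation:
Constraint 1 (X != Z) on D(X)={3,4,7} D(Z)={2,3,4,6,7}: no change
Constraint 2 (U != X) on D(U)={1,2,3,5,6} D(X)={3,4,7}: no change
Constraint 3 (X < Z) on D(X)={3,4,7} D(Z)={2,3,4,6,7}: X {3,4,7}->{3,4}; Z {2,3,4,6,7}->{4,6,7}
So after constraint 3: D(Z) = {4,6,7}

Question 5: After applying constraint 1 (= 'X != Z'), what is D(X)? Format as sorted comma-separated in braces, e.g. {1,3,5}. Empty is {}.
Constraint 1 (X != Z) on D(X)={3,4,7} D(Z)={2,3,4,6,7}: no change
So after constraint 1: D(X) = {3,4,7}

Answer: {3,4,7}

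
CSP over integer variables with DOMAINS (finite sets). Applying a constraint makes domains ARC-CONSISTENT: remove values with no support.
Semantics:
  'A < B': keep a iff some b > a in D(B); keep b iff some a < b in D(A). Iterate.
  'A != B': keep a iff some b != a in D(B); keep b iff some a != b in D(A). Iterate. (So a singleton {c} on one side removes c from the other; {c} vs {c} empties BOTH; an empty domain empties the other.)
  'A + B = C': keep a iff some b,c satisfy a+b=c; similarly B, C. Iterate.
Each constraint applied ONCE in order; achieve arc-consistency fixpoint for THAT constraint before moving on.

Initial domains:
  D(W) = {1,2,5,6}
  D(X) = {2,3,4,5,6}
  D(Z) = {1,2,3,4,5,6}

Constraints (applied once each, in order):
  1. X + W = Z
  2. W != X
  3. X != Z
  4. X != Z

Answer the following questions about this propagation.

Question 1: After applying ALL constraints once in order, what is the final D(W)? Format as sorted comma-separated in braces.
Constraint 1 (X + W = Z) on D(X)={2,3,4,5,6} D(W)={1,2,5,6} D(Z)={1,2,3,4,5,6}: X {2,3,4,5,6}->{2,3,4,5}; W {1,2,5,6}->{1,2}; Z {1,2,3,4,5,6}->{3,4,5,6}
Constraint 2 (W != X) on D(W)={1,2} D(X)={2,3,4,5}: no change
Constraint 3 (X != Z) on D(X)={2,3,4,5} D(Z)={3,4,5,6}: no change
Constraint 4 (X != Z) on D(X)={2,3,4,5} D(Z)={3,4,5,6}: no change
So after all 4 constraints: D(W) = {1,2}

Answer: {1,2}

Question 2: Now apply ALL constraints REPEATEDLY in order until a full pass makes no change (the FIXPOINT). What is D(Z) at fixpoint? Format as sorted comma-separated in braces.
Answer: {3,4,5,6}

Derivation:
pass 0 (initial): D(Z)={1,2,3,4,5,6}
pass 1: W {1,2,5,6}->{1,2}; X {2,3,4,5,6}->{2,3,4,5}; Z {1,2,3,4,5,6}->{3,4,5,6}
pass 2: no change
Fixpoint after 2 passes: D(Z) = {3,4,5,6}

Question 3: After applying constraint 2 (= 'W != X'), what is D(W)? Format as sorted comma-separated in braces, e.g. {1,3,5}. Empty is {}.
Answer: {1,2}

Derivation:
Constraint 1 (X + W = Z) on D(X)={2,3,4,5,6} D(W)={1,2,5,6} D(Z)={1,2,3,4,5,6}: X {2,3,4,5,6}->{2,3,4,5}; W {1,2,5,6}->{1,2}; Z {1,2,3,4,5,6}->{3,4,5,6}
Constraint 2 (W != X) on D(W)={1,2} D(X)={2,3,4,5}: no change
So after constraint 2: D(W) = {1,2}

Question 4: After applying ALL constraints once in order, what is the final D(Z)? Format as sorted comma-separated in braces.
Constraint 1 (X + W = Z) on D(X)={2,3,4,5,6} D(W)={1,2,5,6} D(Z)={1,2,3,4,5,6}: X {2,3,4,5,6}->{2,3,4,5}; W {1,2,5,6}->{1,2}; Z {1,2,3,4,5,6}->{3,4,5,6}
Constraint 2 (W != X) on D(W)={1,2} D(X)={2,3,4,5}: no change
Constraint 3 (X != Z) on D(X)={2,3,4,5} D(Z)={3,4,5,6}: no change
Constraint 4 (X != Z) on D(X)={2,3,4,5} D(Z)={3,4,5,6}: no change
So after all 4 constraints: D(Z) = {3,4,5,6}

Answer: {3,4,5,6}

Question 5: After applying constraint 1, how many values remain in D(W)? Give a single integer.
Constraint 1 (X + W = Z) on D(X)={2,3,4,5,6} D(W)={1,2,5,6} D(Z)={1,2,3,4,5,6}: X {2,3,4,5,6}->{2,3,4,5}; W {1,2,5,6}->{1,2}; Z {1,2,3,4,5,6}->{3,4,5,6}
So after constraint 1: D(W)={1,2}, size = 2

Answer: 2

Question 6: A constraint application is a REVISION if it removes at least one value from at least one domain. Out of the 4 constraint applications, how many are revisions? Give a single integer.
Constraint 1 (X + W = Z) on D(X)={2,3,4,5,6} D(W)={1,2,5,6} D(Z)={1,2,3,4,5,6}: X {2,3,4,5,6}->{2,3,4,5}; W {1,2,5,6}->{1,2}; Z {1,2,3,4,5,6}->{3,4,5,6} => REVISION
Constraint 2 (W != X) on D(W)={1,2} D(X)={2,3,4,5}: no change => not a revision
Constraint 3 (X != Z) on D(X)={2,3,4,5} D(Z)={3,4,5,6}: no change => not a revision
Constraint 4 (X != Z) on D(X)={2,3,4,5} D(Z)={3,4,5,6}: no change => not a revision
Total revisions = 1

Answer: 1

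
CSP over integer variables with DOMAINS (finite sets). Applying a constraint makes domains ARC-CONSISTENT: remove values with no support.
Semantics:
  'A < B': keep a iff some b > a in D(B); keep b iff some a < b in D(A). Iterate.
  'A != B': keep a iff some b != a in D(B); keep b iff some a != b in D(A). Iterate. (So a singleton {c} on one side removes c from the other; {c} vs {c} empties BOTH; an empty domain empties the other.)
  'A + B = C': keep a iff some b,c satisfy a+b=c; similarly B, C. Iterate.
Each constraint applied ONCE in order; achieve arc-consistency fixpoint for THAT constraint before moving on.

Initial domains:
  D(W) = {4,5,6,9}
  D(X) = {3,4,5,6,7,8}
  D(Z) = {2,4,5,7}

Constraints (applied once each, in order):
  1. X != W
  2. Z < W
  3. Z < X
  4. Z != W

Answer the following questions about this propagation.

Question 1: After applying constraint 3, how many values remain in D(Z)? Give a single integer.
Constraint 1 (X != W) on D(X)={3,4,5,6,7,8} D(W)={4,5,6,9}: no change
Constraint 2 (Z < W) on D(Z)={2,4,5,7} D(W)={4,5,6,9}: no change
Constraint 3 (Z < X) on D(Z)={2,4,5,7} D(X)={3,4,5,6,7,8}: no change
So after constraint 3: D(Z)={2,4,5,7}, size = 4

Answer: 4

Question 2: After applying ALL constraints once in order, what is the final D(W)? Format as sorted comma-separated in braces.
Answer: {4,5,6,9}

Derivation:
Constraint 1 (X != W) on D(X)={3,4,5,6,7,8} D(W)={4,5,6,9}: no change
Constraint 2 (Z < W) on D(Z)={2,4,5,7} D(W)={4,5,6,9}: no change
Constraint 3 (Z < X) on D(Z)={2,4,5,7} D(X)={3,4,5,6,7,8}: no change
Constraint 4 (Z != W) on D(Z)={2,4,5,7} D(W)={4,5,6,9}: no change
So after all 4 constraints: D(W) = {4,5,6,9}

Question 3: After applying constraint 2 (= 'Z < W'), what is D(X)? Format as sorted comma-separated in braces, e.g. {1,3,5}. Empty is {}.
Answer: {3,4,5,6,7,8}

Derivation:
Constraint 1 (X != W) on D(X)={3,4,5,6,7,8} D(W)={4,5,6,9}: no change
Constraint 2 (Z < W) on D(Z)={2,4,5,7} D(W)={4,5,6,9}: no change
So after constraint 2: D(X) = {3,4,5,6,7,8}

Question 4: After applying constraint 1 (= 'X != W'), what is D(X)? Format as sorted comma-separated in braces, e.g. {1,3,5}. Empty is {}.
Answer: {3,4,5,6,7,8}

Derivation:
Constraint 1 (X != W) on D(X)={3,4,5,6,7,8} D(W)={4,5,6,9}: no change
So after constraint 1: D(X) = {3,4,5,6,7,8}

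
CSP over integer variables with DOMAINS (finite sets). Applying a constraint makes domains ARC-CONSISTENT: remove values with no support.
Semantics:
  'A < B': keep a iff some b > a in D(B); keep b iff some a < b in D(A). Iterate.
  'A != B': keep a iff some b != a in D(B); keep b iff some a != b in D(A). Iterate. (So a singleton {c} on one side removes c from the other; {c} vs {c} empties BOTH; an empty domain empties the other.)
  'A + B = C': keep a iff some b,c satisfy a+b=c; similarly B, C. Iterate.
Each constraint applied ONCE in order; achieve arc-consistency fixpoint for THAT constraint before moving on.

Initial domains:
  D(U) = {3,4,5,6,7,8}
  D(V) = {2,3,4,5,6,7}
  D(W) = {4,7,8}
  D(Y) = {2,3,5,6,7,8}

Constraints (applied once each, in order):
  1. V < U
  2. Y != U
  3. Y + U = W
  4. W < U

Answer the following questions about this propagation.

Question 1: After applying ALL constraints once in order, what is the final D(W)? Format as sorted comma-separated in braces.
Constraint 1 (V < U) on D(V)={2,3,4,5,6,7} D(U)={3,4,5,6,7,8}: no change
Constraint 2 (Y != U) on D(Y)={2,3,5,6,7,8} D(U)={3,4,5,6,7,8}: no change
Constraint 3 (Y + U = W) on D(Y)={2,3,5,6,7,8} D(U)={3,4,5,6,7,8} D(W)={4,7,8}: Y {2,3,5,6,7,8}->{2,3,5}; U {3,4,5,6,7,8}->{3,4,5,6}; W {4,7,8}->{7,8}
Constraint 4 (W < U) on D(W)={7,8} D(U)={3,4,5,6}: W {7,8}->{}; U {3,4,5,6}->{}
So after all 4 constraints: D(W) = {}

Answer: {}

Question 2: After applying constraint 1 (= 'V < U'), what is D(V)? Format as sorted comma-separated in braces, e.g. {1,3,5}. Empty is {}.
Constraint 1 (V < U) on D(V)={2,3,4,5,6,7} D(U)={3,4,5,6,7,8}: no change
So after constraint 1: D(V) = {2,3,4,5,6,7}

Answer: {2,3,4,5,6,7}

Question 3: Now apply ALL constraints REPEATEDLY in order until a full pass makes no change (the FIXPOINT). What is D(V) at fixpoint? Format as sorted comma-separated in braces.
pass 0 (initial): D(V)={2,3,4,5,6,7}
pass 1: U {3,4,5,6,7,8}->{}; W {4,7,8}->{}; Y {2,3,5,6,7,8}->{2,3,5}
pass 2: V {2,3,4,5,6,7}->{}; Y {2,3,5}->{}
pass 3: no change
Fixpoint after 3 passes: D(V) = {}

Answer: {}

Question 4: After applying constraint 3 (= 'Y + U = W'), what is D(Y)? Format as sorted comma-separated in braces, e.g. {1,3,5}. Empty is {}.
Constraint 1 (V < U) on D(V)={2,3,4,5,6,7} D(U)={3,4,5,6,7,8}: no change
Constraint 2 (Y != U) on D(Y)={2,3,5,6,7,8} D(U)={3,4,5,6,7,8}: no change
Constraint 3 (Y + U = W) on D(Y)={2,3,5,6,7,8} D(U)={3,4,5,6,7,8} D(W)={4,7,8}: Y {2,3,5,6,7,8}->{2,3,5}; U {3,4,5,6,7,8}->{3,4,5,6}; W {4,7,8}->{7,8}
So after constraint 3: D(Y) = {2,3,5}

Answer: {2,3,5}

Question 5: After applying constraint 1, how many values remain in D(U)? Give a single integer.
Answer: 6

Derivation:
Constraint 1 (V < U) on D(V)={2,3,4,5,6,7} D(U)={3,4,5,6,7,8}: no change
So after constraint 1: D(U)={3,4,5,6,7,8}, size = 6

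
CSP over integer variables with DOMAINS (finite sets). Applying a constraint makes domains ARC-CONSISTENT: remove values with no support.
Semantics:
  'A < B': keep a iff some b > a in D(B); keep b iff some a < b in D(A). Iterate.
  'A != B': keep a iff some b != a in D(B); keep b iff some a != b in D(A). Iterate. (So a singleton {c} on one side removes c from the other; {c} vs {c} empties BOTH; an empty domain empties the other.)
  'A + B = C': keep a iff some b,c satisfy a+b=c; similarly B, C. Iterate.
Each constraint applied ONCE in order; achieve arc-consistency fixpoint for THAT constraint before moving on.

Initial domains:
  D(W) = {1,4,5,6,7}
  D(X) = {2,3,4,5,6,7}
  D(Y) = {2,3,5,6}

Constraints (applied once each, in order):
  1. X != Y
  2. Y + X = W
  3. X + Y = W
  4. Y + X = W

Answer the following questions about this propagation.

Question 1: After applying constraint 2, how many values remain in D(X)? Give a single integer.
Constraint 1 (X != Y) on D(X)={2,3,4,5,6,7} D(Y)={2,3,5,6}: no change
Constraint 2 (Y + X = W) on D(Y)={2,3,5,6} D(X)={2,3,4,5,6,7} D(W)={1,4,5,6,7}: Y {2,3,5,6}->{2,3,5}; X {2,3,4,5,6,7}->{2,3,4,5}; W {1,4,5,6,7}->{4,5,6,7}
So after constraint 2: D(X)={2,3,4,5}, size = 4

Answer: 4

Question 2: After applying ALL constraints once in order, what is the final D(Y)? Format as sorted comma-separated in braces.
Answer: {2,3,5}

Derivation:
Constraint 1 (X != Y) on D(X)={2,3,4,5,6,7} D(Y)={2,3,5,6}: no change
Constraint 2 (Y + X = W) on D(Y)={2,3,5,6} D(X)={2,3,4,5,6,7} D(W)={1,4,5,6,7}: Y {2,3,5,6}->{2,3,5}; X {2,3,4,5,6,7}->{2,3,4,5}; W {1,4,5,6,7}->{4,5,6,7}
Constraint 3 (X + Y = W) on D(X)={2,3,4,5} D(Y)={2,3,5} D(W)={4,5,6,7}: no change
Constraint 4 (Y + X = W) on D(Y)={2,3,5} D(X)={2,3,4,5} D(W)={4,5,6,7}: no change
So after all 4 constraints: D(Y) = {2,3,5}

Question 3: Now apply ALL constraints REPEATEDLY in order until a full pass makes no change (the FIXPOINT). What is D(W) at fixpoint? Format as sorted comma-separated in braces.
Answer: {4,5,6,7}

Derivation:
pass 0 (initial): D(W)={1,4,5,6,7}
pass 1: W {1,4,5,6,7}->{4,5,6,7}; X {2,3,4,5,6,7}->{2,3,4,5}; Y {2,3,5,6}->{2,3,5}
pass 2: no change
Fixpoint after 2 passes: D(W) = {4,5,6,7}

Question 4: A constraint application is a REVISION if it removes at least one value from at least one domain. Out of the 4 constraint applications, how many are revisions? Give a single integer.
Answer: 1

Derivation:
Constraint 1 (X != Y) on D(X)={2,3,4,5,6,7} D(Y)={2,3,5,6}: no change => not a revision
Constraint 2 (Y + X = W) on D(Y)={2,3,5,6} D(X)={2,3,4,5,6,7} D(W)={1,4,5,6,7}: Y {2,3,5,6}->{2,3,5}; X {2,3,4,5,6,7}->{2,3,4,5}; W {1,4,5,6,7}->{4,5,6,7} => REVISION
Constraint 3 (X + Y = W) on D(X)={2,3,4,5} D(Y)={2,3,5} D(W)={4,5,6,7}: no change => not a revision
Constraint 4 (Y + X = W) on D(Y)={2,3,5} D(X)={2,3,4,5} D(W)={4,5,6,7}: no change => not a revision
Total revisions = 1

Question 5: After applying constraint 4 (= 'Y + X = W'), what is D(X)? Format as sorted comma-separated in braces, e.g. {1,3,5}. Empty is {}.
Constraint 1 (X != Y) on D(X)={2,3,4,5,6,7} D(Y)={2,3,5,6}: no change
Constraint 2 (Y + X = W) on D(Y)={2,3,5,6} D(X)={2,3,4,5,6,7} D(W)={1,4,5,6,7}: Y {2,3,5,6}->{2,3,5}; X {2,3,4,5,6,7}->{2,3,4,5}; W {1,4,5,6,7}->{4,5,6,7}
Constraint 3 (X + Y = W) on D(X)={2,3,4,5} D(Y)={2,3,5} D(W)={4,5,6,7}: no change
Constraint 4 (Y + X = W) on D(Y)={2,3,5} D(X)={2,3,4,5} D(W)={4,5,6,7}: no change
So after constraint 4: D(X) = {2,3,4,5}

Answer: {2,3,4,5}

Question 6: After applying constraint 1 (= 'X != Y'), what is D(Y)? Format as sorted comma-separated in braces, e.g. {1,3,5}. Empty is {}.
Constraint 1 (X != Y) on D(X)={2,3,4,5,6,7} D(Y)={2,3,5,6}: no change
So after constraint 1: D(Y) = {2,3,5,6}

Answer: {2,3,5,6}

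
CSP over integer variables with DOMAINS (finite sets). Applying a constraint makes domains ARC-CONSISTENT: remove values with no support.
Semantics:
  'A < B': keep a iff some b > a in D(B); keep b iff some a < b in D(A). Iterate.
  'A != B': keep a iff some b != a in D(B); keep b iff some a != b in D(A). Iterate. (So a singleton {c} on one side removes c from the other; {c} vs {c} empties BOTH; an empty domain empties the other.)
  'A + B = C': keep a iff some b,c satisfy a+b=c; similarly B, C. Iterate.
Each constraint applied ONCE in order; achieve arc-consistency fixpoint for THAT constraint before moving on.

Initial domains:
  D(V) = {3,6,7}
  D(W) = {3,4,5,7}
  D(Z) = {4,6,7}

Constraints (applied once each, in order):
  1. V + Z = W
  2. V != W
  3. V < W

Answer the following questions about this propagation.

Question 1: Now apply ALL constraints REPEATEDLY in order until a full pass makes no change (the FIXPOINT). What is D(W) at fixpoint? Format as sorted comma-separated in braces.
pass 0 (initial): D(W)={3,4,5,7}
pass 1: V {3,6,7}->{3}; W {3,4,5,7}->{7}; Z {4,6,7}->{4}
pass 2: no change
Fixpoint after 2 passes: D(W) = {7}

Answer: {7}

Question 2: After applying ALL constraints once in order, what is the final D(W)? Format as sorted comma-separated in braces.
Answer: {7}

Derivation:
Constraint 1 (V + Z = W) on D(V)={3,6,7} D(Z)={4,6,7} D(W)={3,4,5,7}: V {3,6,7}->{3}; Z {4,6,7}->{4}; W {3,4,5,7}->{7}
Constraint 2 (V != W) on D(V)={3} D(W)={7}: no change
Constraint 3 (V < W) on D(V)={3} D(W)={7}: no change
So after all 3 constraints: D(W) = {7}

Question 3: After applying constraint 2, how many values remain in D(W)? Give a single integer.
Answer: 1

Derivation:
Constraint 1 (V + Z = W) on D(V)={3,6,7} D(Z)={4,6,7} D(W)={3,4,5,7}: V {3,6,7}->{3}; Z {4,6,7}->{4}; W {3,4,5,7}->{7}
Constraint 2 (V != W) on D(V)={3} D(W)={7}: no change
So after constraint 2: D(W)={7}, size = 1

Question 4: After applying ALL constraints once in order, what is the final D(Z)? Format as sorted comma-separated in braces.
Answer: {4}

Derivation:
Constraint 1 (V + Z = W) on D(V)={3,6,7} D(Z)={4,6,7} D(W)={3,4,5,7}: V {3,6,7}->{3}; Z {4,6,7}->{4}; W {3,4,5,7}->{7}
Constraint 2 (V != W) on D(V)={3} D(W)={7}: no change
Constraint 3 (V < W) on D(V)={3} D(W)={7}: no change
So after all 3 constraints: D(Z) = {4}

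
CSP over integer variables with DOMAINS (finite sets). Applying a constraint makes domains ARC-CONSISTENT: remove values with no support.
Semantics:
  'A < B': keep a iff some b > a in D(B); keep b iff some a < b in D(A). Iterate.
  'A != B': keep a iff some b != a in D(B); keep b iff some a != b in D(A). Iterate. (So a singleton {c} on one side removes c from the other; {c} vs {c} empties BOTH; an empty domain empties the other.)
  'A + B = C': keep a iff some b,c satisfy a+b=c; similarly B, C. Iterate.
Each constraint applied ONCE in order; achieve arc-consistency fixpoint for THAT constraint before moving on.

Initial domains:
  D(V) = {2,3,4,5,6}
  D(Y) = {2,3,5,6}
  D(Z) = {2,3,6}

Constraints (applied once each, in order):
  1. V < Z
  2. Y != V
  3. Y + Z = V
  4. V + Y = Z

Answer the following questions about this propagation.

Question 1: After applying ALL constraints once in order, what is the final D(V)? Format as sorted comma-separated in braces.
Constraint 1 (V < Z) on D(V)={2,3,4,5,6} D(Z)={2,3,6}: V {2,3,4,5,6}->{2,3,4,5}; Z {2,3,6}->{3,6}
Constraint 2 (Y != V) on D(Y)={2,3,5,6} D(V)={2,3,4,5}: no change
Constraint 3 (Y + Z = V) on D(Y)={2,3,5,6} D(Z)={3,6} D(V)={2,3,4,5}: Y {2,3,5,6}->{2}; Z {3,6}->{3}; V {2,3,4,5}->{5}
Constraint 4 (V + Y = Z) on D(V)={5} D(Y)={2} D(Z)={3}: V {5}->{}; Y {2}->{}; Z {3}->{}
So after all 4 constraints: D(V) = {}

Answer: {}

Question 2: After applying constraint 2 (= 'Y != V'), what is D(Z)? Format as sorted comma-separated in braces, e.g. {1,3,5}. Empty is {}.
Constraint 1 (V < Z) on D(V)={2,3,4,5,6} D(Z)={2,3,6}: V {2,3,4,5,6}->{2,3,4,5}; Z {2,3,6}->{3,6}
Constraint 2 (Y != V) on D(Y)={2,3,5,6} D(V)={2,3,4,5}: no change
So after constraint 2: D(Z) = {3,6}

Answer: {3,6}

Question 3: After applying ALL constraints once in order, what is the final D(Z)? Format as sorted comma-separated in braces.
Constraint 1 (V < Z) on D(V)={2,3,4,5,6} D(Z)={2,3,6}: V {2,3,4,5,6}->{2,3,4,5}; Z {2,3,6}->{3,6}
Constraint 2 (Y != V) on D(Y)={2,3,5,6} D(V)={2,3,4,5}: no change
Constraint 3 (Y + Z = V) on D(Y)={2,3,5,6} D(Z)={3,6} D(V)={2,3,4,5}: Y {2,3,5,6}->{2}; Z {3,6}->{3}; V {2,3,4,5}->{5}
Constraint 4 (V + Y = Z) on D(V)={5} D(Y)={2} D(Z)={3}: V {5}->{}; Y {2}->{}; Z {3}->{}
So after all 4 constraints: D(Z) = {}

Answer: {}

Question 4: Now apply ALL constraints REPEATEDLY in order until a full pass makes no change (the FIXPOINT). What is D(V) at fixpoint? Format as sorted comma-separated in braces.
Answer: {}

Derivation:
pass 0 (initial): D(V)={2,3,4,5,6}
pass 1: V {2,3,4,5,6}->{}; Y {2,3,5,6}->{}; Z {2,3,6}->{}
pass 2: no change
Fixpoint after 2 passes: D(V) = {}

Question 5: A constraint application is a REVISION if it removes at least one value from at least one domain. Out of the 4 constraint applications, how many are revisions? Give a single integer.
Constraint 1 (V < Z) on D(V)={2,3,4,5,6} D(Z)={2,3,6}: V {2,3,4,5,6}->{2,3,4,5}; Z {2,3,6}->{3,6} => REVISION
Constraint 2 (Y != V) on D(Y)={2,3,5,6} D(V)={2,3,4,5}: no change => not a revision
Constraint 3 (Y + Z = V) on D(Y)={2,3,5,6} D(Z)={3,6} D(V)={2,3,4,5}: Y {2,3,5,6}->{2}; Z {3,6}->{3}; V {2,3,4,5}->{5} => REVISION
Constraint 4 (V + Y = Z) on D(V)={5} D(Y)={2} D(Z)={3}: V {5}->{}; Y {2}->{}; Z {3}->{} => REVISION
Total revisions = 3

Answer: 3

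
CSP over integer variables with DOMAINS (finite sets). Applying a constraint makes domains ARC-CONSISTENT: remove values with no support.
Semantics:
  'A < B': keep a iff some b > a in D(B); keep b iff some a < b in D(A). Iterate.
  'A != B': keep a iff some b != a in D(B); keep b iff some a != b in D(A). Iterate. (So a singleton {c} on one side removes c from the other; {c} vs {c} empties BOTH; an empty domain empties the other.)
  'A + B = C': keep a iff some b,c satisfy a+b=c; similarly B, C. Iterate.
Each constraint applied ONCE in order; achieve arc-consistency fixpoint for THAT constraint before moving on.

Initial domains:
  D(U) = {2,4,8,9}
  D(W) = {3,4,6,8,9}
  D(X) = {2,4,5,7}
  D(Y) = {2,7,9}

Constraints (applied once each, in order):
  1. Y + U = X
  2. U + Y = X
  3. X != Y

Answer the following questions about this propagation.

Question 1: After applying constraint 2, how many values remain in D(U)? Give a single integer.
Constraint 1 (Y + U = X) on D(Y)={2,7,9} D(U)={2,4,8,9} D(X)={2,4,5,7}: Y {2,7,9}->{2}; U {2,4,8,9}->{2}; X {2,4,5,7}->{4}
Constraint 2 (U + Y = X) on D(U)={2} D(Y)={2} D(X)={4}: no change
So after constraint 2: D(U)={2}, size = 1

Answer: 1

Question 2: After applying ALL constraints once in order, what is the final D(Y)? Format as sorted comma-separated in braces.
Constraint 1 (Y + U = X) on D(Y)={2,7,9} D(U)={2,4,8,9} D(X)={2,4,5,7}: Y {2,7,9}->{2}; U {2,4,8,9}->{2}; X {2,4,5,7}->{4}
Constraint 2 (U + Y = X) on D(U)={2} D(Y)={2} D(X)={4}: no change
Constraint 3 (X != Y) on D(X)={4} D(Y)={2}: no change
So after all 3 constraints: D(Y) = {2}

Answer: {2}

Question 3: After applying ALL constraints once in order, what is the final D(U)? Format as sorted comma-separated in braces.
Constraint 1 (Y + U = X) on D(Y)={2,7,9} D(U)={2,4,8,9} D(X)={2,4,5,7}: Y {2,7,9}->{2}; U {2,4,8,9}->{2}; X {2,4,5,7}->{4}
Constraint 2 (U + Y = X) on D(U)={2} D(Y)={2} D(X)={4}: no change
Constraint 3 (X != Y) on D(X)={4} D(Y)={2}: no change
So after all 3 constraints: D(U) = {2}

Answer: {2}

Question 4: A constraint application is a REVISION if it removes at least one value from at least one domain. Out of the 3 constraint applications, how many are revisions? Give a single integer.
Answer: 1

Derivation:
Constraint 1 (Y + U = X) on D(Y)={2,7,9} D(U)={2,4,8,9} D(X)={2,4,5,7}: Y {2,7,9}->{2}; U {2,4,8,9}->{2}; X {2,4,5,7}->{4} => REVISION
Constraint 2 (U + Y = X) on D(U)={2} D(Y)={2} D(X)={4}: no change => not a revision
Constraint 3 (X != Y) on D(X)={4} D(Y)={2}: no change => not a revision
Total revisions = 1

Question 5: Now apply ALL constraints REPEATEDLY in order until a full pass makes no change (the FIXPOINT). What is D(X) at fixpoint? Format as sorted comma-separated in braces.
pass 0 (initial): D(X)={2,4,5,7}
pass 1: U {2,4,8,9}->{2}; X {2,4,5,7}->{4}; Y {2,7,9}->{2}
pass 2: no change
Fixpoint after 2 passes: D(X) = {4}

Answer: {4}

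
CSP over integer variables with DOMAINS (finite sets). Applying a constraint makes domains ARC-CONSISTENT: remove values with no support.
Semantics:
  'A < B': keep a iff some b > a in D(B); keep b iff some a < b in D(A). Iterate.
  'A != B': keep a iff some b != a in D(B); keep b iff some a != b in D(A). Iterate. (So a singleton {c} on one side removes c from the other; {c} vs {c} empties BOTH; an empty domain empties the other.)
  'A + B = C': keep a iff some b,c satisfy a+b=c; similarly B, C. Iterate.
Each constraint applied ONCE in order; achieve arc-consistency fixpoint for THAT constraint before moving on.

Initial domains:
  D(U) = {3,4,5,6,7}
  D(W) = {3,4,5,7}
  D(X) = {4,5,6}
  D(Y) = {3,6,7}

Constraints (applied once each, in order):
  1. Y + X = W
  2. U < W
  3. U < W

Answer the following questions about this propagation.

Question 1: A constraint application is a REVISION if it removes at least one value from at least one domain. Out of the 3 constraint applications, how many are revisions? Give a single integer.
Constraint 1 (Y + X = W) on D(Y)={3,6,7} D(X)={4,5,6} D(W)={3,4,5,7}: Y {3,6,7}->{3}; X {4,5,6}->{4}; W {3,4,5,7}->{7} => REVISION
Constraint 2 (U < W) on D(U)={3,4,5,6,7} D(W)={7}: U {3,4,5,6,7}->{3,4,5,6} => REVISION
Constraint 3 (U < W) on D(U)={3,4,5,6} D(W)={7}: no change => not a revision
Total revisions = 2

Answer: 2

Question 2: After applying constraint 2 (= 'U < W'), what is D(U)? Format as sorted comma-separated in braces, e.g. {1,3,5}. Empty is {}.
Answer: {3,4,5,6}

Derivation:
Constraint 1 (Y + X = W) on D(Y)={3,6,7} D(X)={4,5,6} D(W)={3,4,5,7}: Y {3,6,7}->{3}; X {4,5,6}->{4}; W {3,4,5,7}->{7}
Constraint 2 (U < W) on D(U)={3,4,5,6,7} D(W)={7}: U {3,4,5,6,7}->{3,4,5,6}
So after constraint 2: D(U) = {3,4,5,6}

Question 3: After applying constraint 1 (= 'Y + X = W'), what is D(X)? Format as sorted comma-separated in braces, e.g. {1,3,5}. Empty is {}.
Constraint 1 (Y + X = W) on D(Y)={3,6,7} D(X)={4,5,6} D(W)={3,4,5,7}: Y {3,6,7}->{3}; X {4,5,6}->{4}; W {3,4,5,7}->{7}
So after constraint 1: D(X) = {4}

Answer: {4}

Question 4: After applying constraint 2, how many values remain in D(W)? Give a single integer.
Constraint 1 (Y + X = W) on D(Y)={3,6,7} D(X)={4,5,6} D(W)={3,4,5,7}: Y {3,6,7}->{3}; X {4,5,6}->{4}; W {3,4,5,7}->{7}
Constraint 2 (U < W) on D(U)={3,4,5,6,7} D(W)={7}: U {3,4,5,6,7}->{3,4,5,6}
So after constraint 2: D(W)={7}, size = 1

Answer: 1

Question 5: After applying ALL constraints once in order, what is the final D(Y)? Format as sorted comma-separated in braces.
Constraint 1 (Y + X = W) on D(Y)={3,6,7} D(X)={4,5,6} D(W)={3,4,5,7}: Y {3,6,7}->{3}; X {4,5,6}->{4}; W {3,4,5,7}->{7}
Constraint 2 (U < W) on D(U)={3,4,5,6,7} D(W)={7}: U {3,4,5,6,7}->{3,4,5,6}
Constraint 3 (U < W) on D(U)={3,4,5,6} D(W)={7}: no change
So after all 3 constraints: D(Y) = {3}

Answer: {3}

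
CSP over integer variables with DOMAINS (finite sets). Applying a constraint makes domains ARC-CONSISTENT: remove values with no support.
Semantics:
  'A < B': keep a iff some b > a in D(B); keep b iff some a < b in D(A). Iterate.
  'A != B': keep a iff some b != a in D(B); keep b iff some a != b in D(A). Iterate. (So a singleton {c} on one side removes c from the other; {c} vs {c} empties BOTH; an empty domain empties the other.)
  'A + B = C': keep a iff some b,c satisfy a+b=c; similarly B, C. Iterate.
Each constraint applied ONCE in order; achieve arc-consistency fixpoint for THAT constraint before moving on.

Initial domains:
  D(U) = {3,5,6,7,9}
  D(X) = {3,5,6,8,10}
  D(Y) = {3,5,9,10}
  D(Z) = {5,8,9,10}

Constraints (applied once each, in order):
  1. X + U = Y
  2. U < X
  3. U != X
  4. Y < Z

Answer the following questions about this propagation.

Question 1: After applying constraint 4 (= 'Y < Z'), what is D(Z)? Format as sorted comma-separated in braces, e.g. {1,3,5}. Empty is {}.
Answer: {10}

Derivation:
Constraint 1 (X + U = Y) on D(X)={3,5,6,8,10} D(U)={3,5,6,7,9} D(Y)={3,5,9,10}: X {3,5,6,8,10}->{3,5,6}; U {3,5,6,7,9}->{3,5,6,7}; Y {3,5,9,10}->{9,10}
Constraint 2 (U < X) on D(U)={3,5,6,7} D(X)={3,5,6}: U {3,5,6,7}->{3,5}; X {3,5,6}->{5,6}
Constraint 3 (U != X) on D(U)={3,5} D(X)={5,6}: no change
Constraint 4 (Y < Z) on D(Y)={9,10} D(Z)={5,8,9,10}: Y {9,10}->{9}; Z {5,8,9,10}->{10}
So after constraint 4: D(Z) = {10}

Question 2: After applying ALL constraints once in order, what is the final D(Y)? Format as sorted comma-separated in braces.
Constraint 1 (X + U = Y) on D(X)={3,5,6,8,10} D(U)={3,5,6,7,9} D(Y)={3,5,9,10}: X {3,5,6,8,10}->{3,5,6}; U {3,5,6,7,9}->{3,5,6,7}; Y {3,5,9,10}->{9,10}
Constraint 2 (U < X) on D(U)={3,5,6,7} D(X)={3,5,6}: U {3,5,6,7}->{3,5}; X {3,5,6}->{5,6}
Constraint 3 (U != X) on D(U)={3,5} D(X)={5,6}: no change
Constraint 4 (Y < Z) on D(Y)={9,10} D(Z)={5,8,9,10}: Y {9,10}->{9}; Z {5,8,9,10}->{10}
So after all 4 constraints: D(Y) = {9}

Answer: {9}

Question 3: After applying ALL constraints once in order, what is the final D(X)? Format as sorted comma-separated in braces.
Constraint 1 (X + U = Y) on D(X)={3,5,6,8,10} D(U)={3,5,6,7,9} D(Y)={3,5,9,10}: X {3,5,6,8,10}->{3,5,6}; U {3,5,6,7,9}->{3,5,6,7}; Y {3,5,9,10}->{9,10}
Constraint 2 (U < X) on D(U)={3,5,6,7} D(X)={3,5,6}: U {3,5,6,7}->{3,5}; X {3,5,6}->{5,6}
Constraint 3 (U != X) on D(U)={3,5} D(X)={5,6}: no change
Constraint 4 (Y < Z) on D(Y)={9,10} D(Z)={5,8,9,10}: Y {9,10}->{9}; Z {5,8,9,10}->{10}
So after all 4 constraints: D(X) = {5,6}

Answer: {5,6}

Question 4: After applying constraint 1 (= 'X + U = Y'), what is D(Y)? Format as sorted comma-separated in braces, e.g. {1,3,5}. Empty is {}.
Answer: {9,10}

Derivation:
Constraint 1 (X + U = Y) on D(X)={3,5,6,8,10} D(U)={3,5,6,7,9} D(Y)={3,5,9,10}: X {3,5,6,8,10}->{3,5,6}; U {3,5,6,7,9}->{3,5,6,7}; Y {3,5,9,10}->{9,10}
So after constraint 1: D(Y) = {9,10}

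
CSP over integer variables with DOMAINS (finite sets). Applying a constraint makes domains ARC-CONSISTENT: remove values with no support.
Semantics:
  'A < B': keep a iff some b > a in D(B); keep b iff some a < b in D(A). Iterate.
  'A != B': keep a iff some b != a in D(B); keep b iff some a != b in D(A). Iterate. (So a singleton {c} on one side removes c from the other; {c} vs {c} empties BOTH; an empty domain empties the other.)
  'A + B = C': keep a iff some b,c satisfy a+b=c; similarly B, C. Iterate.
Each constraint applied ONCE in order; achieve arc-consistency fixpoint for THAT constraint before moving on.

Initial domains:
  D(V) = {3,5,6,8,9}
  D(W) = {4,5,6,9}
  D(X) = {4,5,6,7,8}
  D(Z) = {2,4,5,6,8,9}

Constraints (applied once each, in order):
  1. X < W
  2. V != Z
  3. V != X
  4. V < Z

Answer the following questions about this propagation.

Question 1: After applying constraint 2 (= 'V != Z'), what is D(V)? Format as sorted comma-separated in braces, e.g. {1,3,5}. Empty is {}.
Constraint 1 (X < W) on D(X)={4,5,6,7,8} D(W)={4,5,6,9}: W {4,5,6,9}->{5,6,9}
Constraint 2 (V != Z) on D(V)={3,5,6,8,9} D(Z)={2,4,5,6,8,9}: no change
So after constraint 2: D(V) = {3,5,6,8,9}

Answer: {3,5,6,8,9}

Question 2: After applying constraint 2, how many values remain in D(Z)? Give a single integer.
Constraint 1 (X < W) on D(X)={4,5,6,7,8} D(W)={4,5,6,9}: W {4,5,6,9}->{5,6,9}
Constraint 2 (V != Z) on D(V)={3,5,6,8,9} D(Z)={2,4,5,6,8,9}: no change
So after constraint 2: D(Z)={2,4,5,6,8,9}, size = 6

Answer: 6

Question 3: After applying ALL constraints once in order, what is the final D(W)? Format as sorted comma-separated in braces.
Constraint 1 (X < W) on D(X)={4,5,6,7,8} D(W)={4,5,6,9}: W {4,5,6,9}->{5,6,9}
Constraint 2 (V != Z) on D(V)={3,5,6,8,9} D(Z)={2,4,5,6,8,9}: no change
Constraint 3 (V != X) on D(V)={3,5,6,8,9} D(X)={4,5,6,7,8}: no change
Constraint 4 (V < Z) on D(V)={3,5,6,8,9} D(Z)={2,4,5,6,8,9}: V {3,5,6,8,9}->{3,5,6,8}; Z {2,4,5,6,8,9}->{4,5,6,8,9}
So after all 4 constraints: D(W) = {5,6,9}

Answer: {5,6,9}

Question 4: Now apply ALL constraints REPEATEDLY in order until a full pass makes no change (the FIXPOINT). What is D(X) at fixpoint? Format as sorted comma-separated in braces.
Answer: {4,5,6,7,8}

Derivation:
pass 0 (initial): D(X)={4,5,6,7,8}
pass 1: V {3,5,6,8,9}->{3,5,6,8}; W {4,5,6,9}->{5,6,9}; Z {2,4,5,6,8,9}->{4,5,6,8,9}
pass 2: no change
Fixpoint after 2 passes: D(X) = {4,5,6,7,8}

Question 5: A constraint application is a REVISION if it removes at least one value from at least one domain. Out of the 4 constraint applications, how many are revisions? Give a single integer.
Constraint 1 (X < W) on D(X)={4,5,6,7,8} D(W)={4,5,6,9}: W {4,5,6,9}->{5,6,9} => REVISION
Constraint 2 (V != Z) on D(V)={3,5,6,8,9} D(Z)={2,4,5,6,8,9}: no change => not a revision
Constraint 3 (V != X) on D(V)={3,5,6,8,9} D(X)={4,5,6,7,8}: no change => not a revision
Constraint 4 (V < Z) on D(V)={3,5,6,8,9} D(Z)={2,4,5,6,8,9}: V {3,5,6,8,9}->{3,5,6,8}; Z {2,4,5,6,8,9}->{4,5,6,8,9} => REVISION
Total revisions = 2

Answer: 2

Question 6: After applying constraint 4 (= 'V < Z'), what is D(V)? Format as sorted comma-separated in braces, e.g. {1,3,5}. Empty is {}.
Constraint 1 (X < W) on D(X)={4,5,6,7,8} D(W)={4,5,6,9}: W {4,5,6,9}->{5,6,9}
Constraint 2 (V != Z) on D(V)={3,5,6,8,9} D(Z)={2,4,5,6,8,9}: no change
Constraint 3 (V != X) on D(V)={3,5,6,8,9} D(X)={4,5,6,7,8}: no change
Constraint 4 (V < Z) on D(V)={3,5,6,8,9} D(Z)={2,4,5,6,8,9}: V {3,5,6,8,9}->{3,5,6,8}; Z {2,4,5,6,8,9}->{4,5,6,8,9}
So after constraint 4: D(V) = {3,5,6,8}

Answer: {3,5,6,8}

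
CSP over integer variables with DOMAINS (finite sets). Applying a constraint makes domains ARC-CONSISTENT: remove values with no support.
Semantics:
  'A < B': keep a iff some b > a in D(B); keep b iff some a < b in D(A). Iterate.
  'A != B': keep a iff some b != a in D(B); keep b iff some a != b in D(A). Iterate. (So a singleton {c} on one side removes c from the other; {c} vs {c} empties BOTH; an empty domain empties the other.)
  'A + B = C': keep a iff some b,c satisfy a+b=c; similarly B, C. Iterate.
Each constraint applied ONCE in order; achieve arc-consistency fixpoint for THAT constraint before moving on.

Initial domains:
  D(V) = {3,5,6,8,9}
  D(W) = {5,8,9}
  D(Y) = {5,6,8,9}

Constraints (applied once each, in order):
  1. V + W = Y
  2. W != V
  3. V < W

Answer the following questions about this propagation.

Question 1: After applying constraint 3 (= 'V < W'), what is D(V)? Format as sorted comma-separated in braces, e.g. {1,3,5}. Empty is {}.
Answer: {3}

Derivation:
Constraint 1 (V + W = Y) on D(V)={3,5,6,8,9} D(W)={5,8,9} D(Y)={5,6,8,9}: V {3,5,6,8,9}->{3}; W {5,8,9}->{5}; Y {5,6,8,9}->{8}
Constraint 2 (W != V) on D(W)={5} D(V)={3}: no change
Constraint 3 (V < W) on D(V)={3} D(W)={5}: no change
So after constraint 3: D(V) = {3}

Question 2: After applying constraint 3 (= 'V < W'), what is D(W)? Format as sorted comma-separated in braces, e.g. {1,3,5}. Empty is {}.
Constraint 1 (V + W = Y) on D(V)={3,5,6,8,9} D(W)={5,8,9} D(Y)={5,6,8,9}: V {3,5,6,8,9}->{3}; W {5,8,9}->{5}; Y {5,6,8,9}->{8}
Constraint 2 (W != V) on D(W)={5} D(V)={3}: no change
Constraint 3 (V < W) on D(V)={3} D(W)={5}: no change
So after constraint 3: D(W) = {5}

Answer: {5}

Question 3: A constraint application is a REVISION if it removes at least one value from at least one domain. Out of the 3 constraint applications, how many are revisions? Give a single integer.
Constraint 1 (V + W = Y) on D(V)={3,5,6,8,9} D(W)={5,8,9} D(Y)={5,6,8,9}: V {3,5,6,8,9}->{3}; W {5,8,9}->{5}; Y {5,6,8,9}->{8} => REVISION
Constraint 2 (W != V) on D(W)={5} D(V)={3}: no change => not a revision
Constraint 3 (V < W) on D(V)={3} D(W)={5}: no change => not a revision
Total revisions = 1

Answer: 1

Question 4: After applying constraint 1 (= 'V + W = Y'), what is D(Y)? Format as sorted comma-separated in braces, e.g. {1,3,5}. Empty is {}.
Constraint 1 (V + W = Y) on D(V)={3,5,6,8,9} D(W)={5,8,9} D(Y)={5,6,8,9}: V {3,5,6,8,9}->{3}; W {5,8,9}->{5}; Y {5,6,8,9}->{8}
So after constraint 1: D(Y) = {8}

Answer: {8}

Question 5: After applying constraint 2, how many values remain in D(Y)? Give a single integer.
Constraint 1 (V + W = Y) on D(V)={3,5,6,8,9} D(W)={5,8,9} D(Y)={5,6,8,9}: V {3,5,6,8,9}->{3}; W {5,8,9}->{5}; Y {5,6,8,9}->{8}
Constraint 2 (W != V) on D(W)={5} D(V)={3}: no change
So after constraint 2: D(Y)={8}, size = 1

Answer: 1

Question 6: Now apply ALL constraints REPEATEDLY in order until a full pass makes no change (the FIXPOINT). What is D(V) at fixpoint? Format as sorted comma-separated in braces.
pass 0 (initial): D(V)={3,5,6,8,9}
pass 1: V {3,5,6,8,9}->{3}; W {5,8,9}->{5}; Y {5,6,8,9}->{8}
pass 2: no change
Fixpoint after 2 passes: D(V) = {3}

Answer: {3}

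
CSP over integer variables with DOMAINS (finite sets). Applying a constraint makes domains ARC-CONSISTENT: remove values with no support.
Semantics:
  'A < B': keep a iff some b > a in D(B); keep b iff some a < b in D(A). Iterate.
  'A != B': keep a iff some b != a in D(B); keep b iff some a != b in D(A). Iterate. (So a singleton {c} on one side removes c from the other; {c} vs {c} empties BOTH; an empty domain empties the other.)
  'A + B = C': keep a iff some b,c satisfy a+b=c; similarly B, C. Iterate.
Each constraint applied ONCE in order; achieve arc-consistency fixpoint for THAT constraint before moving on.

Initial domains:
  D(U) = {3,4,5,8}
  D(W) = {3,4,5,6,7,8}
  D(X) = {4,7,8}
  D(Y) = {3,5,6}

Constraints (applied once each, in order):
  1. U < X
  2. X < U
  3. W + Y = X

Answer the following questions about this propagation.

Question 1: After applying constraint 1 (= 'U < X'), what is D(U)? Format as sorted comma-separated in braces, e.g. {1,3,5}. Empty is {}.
Answer: {3,4,5}

Derivation:
Constraint 1 (U < X) on D(U)={3,4,5,8} D(X)={4,7,8}: U {3,4,5,8}->{3,4,5}
So after constraint 1: D(U) = {3,4,5}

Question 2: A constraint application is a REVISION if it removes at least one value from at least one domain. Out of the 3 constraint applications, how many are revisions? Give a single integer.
Answer: 3

Derivation:
Constraint 1 (U < X) on D(U)={3,4,5,8} D(X)={4,7,8}: U {3,4,5,8}->{3,4,5} => REVISION
Constraint 2 (X < U) on D(X)={4,7,8} D(U)={3,4,5}: X {4,7,8}->{4}; U {3,4,5}->{5} => REVISION
Constraint 3 (W + Y = X) on D(W)={3,4,5,6,7,8} D(Y)={3,5,6} D(X)={4}: W {3,4,5,6,7,8}->{}; Y {3,5,6}->{}; X {4}->{} => REVISION
Total revisions = 3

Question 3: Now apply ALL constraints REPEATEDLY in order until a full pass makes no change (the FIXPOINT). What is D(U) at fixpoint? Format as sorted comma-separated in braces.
pass 0 (initial): D(U)={3,4,5,8}
pass 1: U {3,4,5,8}->{5}; W {3,4,5,6,7,8}->{}; X {4,7,8}->{}; Y {3,5,6}->{}
pass 2: U {5}->{}
pass 3: no change
Fixpoint after 3 passes: D(U) = {}

Answer: {}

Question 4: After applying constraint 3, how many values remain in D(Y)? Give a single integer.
Answer: 0

Derivation:
Constraint 1 (U < X) on D(U)={3,4,5,8} D(X)={4,7,8}: U {3,4,5,8}->{3,4,5}
Constraint 2 (X < U) on D(X)={4,7,8} D(U)={3,4,5}: X {4,7,8}->{4}; U {3,4,5}->{5}
Constraint 3 (W + Y = X) on D(W)={3,4,5,6,7,8} D(Y)={3,5,6} D(X)={4}: W {3,4,5,6,7,8}->{}; Y {3,5,6}->{}; X {4}->{}
So after constraint 3: D(Y)={}, size = 0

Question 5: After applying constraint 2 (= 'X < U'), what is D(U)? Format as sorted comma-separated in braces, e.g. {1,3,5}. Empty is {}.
Constraint 1 (U < X) on D(U)={3,4,5,8} D(X)={4,7,8}: U {3,4,5,8}->{3,4,5}
Constraint 2 (X < U) on D(X)={4,7,8} D(U)={3,4,5}: X {4,7,8}->{4}; U {3,4,5}->{5}
So after constraint 2: D(U) = {5}

Answer: {5}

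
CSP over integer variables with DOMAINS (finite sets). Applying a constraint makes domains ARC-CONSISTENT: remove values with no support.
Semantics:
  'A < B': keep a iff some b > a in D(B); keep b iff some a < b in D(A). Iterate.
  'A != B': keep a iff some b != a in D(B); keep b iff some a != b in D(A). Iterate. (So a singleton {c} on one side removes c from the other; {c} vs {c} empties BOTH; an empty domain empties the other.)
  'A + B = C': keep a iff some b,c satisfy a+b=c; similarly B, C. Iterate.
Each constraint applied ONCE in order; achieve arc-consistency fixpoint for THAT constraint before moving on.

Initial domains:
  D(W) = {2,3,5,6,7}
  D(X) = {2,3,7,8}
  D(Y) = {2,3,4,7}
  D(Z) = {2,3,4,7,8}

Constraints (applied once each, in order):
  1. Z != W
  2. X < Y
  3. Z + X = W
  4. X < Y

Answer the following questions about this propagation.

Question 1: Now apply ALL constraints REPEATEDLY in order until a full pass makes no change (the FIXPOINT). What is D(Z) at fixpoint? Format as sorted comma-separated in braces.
pass 0 (initial): D(Z)={2,3,4,7,8}
pass 1: W {2,3,5,6,7}->{5,6,7}; X {2,3,7,8}->{2,3}; Y {2,3,4,7}->{3,4,7}; Z {2,3,4,7,8}->{2,3,4}
pass 2: no change
Fixpoint after 2 passes: D(Z) = {2,3,4}

Answer: {2,3,4}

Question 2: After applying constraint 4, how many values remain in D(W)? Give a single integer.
Answer: 3

Derivation:
Constraint 1 (Z != W) on D(Z)={2,3,4,7,8} D(W)={2,3,5,6,7}: no change
Constraint 2 (X < Y) on D(X)={2,3,7,8} D(Y)={2,3,4,7}: X {2,3,7,8}->{2,3}; Y {2,3,4,7}->{3,4,7}
Constraint 3 (Z + X = W) on D(Z)={2,3,4,7,8} D(X)={2,3} D(W)={2,3,5,6,7}: Z {2,3,4,7,8}->{2,3,4}; W {2,3,5,6,7}->{5,6,7}
Constraint 4 (X < Y) on D(X)={2,3} D(Y)={3,4,7}: no change
So after constraint 4: D(W)={5,6,7}, size = 3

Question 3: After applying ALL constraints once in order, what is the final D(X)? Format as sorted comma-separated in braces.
Answer: {2,3}

Derivation:
Constraint 1 (Z != W) on D(Z)={2,3,4,7,8} D(W)={2,3,5,6,7}: no change
Constraint 2 (X < Y) on D(X)={2,3,7,8} D(Y)={2,3,4,7}: X {2,3,7,8}->{2,3}; Y {2,3,4,7}->{3,4,7}
Constraint 3 (Z + X = W) on D(Z)={2,3,4,7,8} D(X)={2,3} D(W)={2,3,5,6,7}: Z {2,3,4,7,8}->{2,3,4}; W {2,3,5,6,7}->{5,6,7}
Constraint 4 (X < Y) on D(X)={2,3} D(Y)={3,4,7}: no change
So after all 4 constraints: D(X) = {2,3}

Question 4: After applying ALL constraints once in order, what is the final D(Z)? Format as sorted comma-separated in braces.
Constraint 1 (Z != W) on D(Z)={2,3,4,7,8} D(W)={2,3,5,6,7}: no change
Constraint 2 (X < Y) on D(X)={2,3,7,8} D(Y)={2,3,4,7}: X {2,3,7,8}->{2,3}; Y {2,3,4,7}->{3,4,7}
Constraint 3 (Z + X = W) on D(Z)={2,3,4,7,8} D(X)={2,3} D(W)={2,3,5,6,7}: Z {2,3,4,7,8}->{2,3,4}; W {2,3,5,6,7}->{5,6,7}
Constraint 4 (X < Y) on D(X)={2,3} D(Y)={3,4,7}: no change
So after all 4 constraints: D(Z) = {2,3,4}

Answer: {2,3,4}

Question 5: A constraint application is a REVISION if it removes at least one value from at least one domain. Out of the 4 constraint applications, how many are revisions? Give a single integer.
Answer: 2

Derivation:
Constraint 1 (Z != W) on D(Z)={2,3,4,7,8} D(W)={2,3,5,6,7}: no change => not a revision
Constraint 2 (X < Y) on D(X)={2,3,7,8} D(Y)={2,3,4,7}: X {2,3,7,8}->{2,3}; Y {2,3,4,7}->{3,4,7} => REVISION
Constraint 3 (Z + X = W) on D(Z)={2,3,4,7,8} D(X)={2,3} D(W)={2,3,5,6,7}: Z {2,3,4,7,8}->{2,3,4}; W {2,3,5,6,7}->{5,6,7} => REVISION
Constraint 4 (X < Y) on D(X)={2,3} D(Y)={3,4,7}: no change => not a revision
Total revisions = 2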